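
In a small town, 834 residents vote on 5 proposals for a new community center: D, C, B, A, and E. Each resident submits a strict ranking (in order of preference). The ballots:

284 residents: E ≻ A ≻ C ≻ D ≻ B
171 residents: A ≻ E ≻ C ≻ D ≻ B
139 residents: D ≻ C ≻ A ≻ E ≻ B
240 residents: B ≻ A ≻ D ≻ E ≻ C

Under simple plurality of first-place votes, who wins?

First-place votes: D 139, C 0, B 240, A 171, E 284.
E has the most first-place votes.

E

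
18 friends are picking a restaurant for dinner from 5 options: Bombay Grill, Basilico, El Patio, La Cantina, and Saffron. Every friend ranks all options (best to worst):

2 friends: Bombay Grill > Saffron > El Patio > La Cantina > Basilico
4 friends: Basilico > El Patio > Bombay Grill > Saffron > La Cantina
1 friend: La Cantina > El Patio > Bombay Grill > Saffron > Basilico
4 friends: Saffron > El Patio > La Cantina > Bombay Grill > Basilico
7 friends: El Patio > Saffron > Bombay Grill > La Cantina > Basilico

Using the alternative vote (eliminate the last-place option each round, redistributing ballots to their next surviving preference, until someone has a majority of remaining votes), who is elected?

Round 1: Bombay Grill 2, Basilico 4, El Patio 7, La Cantina 1, Saffron 4. Eliminate La Cantina.
Round 2: Bombay Grill 2, Basilico 4, El Patio 8, Saffron 4. Eliminate Bombay Grill.
Round 3: Basilico 4, El Patio 8, Saffron 6. Eliminate Basilico.
Round 4: El Patio 12, Saffron 6. El Patio has a majority.

El Patio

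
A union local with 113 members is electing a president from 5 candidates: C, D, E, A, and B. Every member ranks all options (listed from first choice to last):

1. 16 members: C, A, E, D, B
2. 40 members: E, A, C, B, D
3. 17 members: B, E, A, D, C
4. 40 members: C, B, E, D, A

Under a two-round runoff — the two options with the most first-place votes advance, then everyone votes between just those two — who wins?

E

Round 1 first-place votes: C 56, D 0, E 40, A 0, B 17.
C and E advance.
Runoff: C is preferred to E by 56 voters; E by 57.
E wins the runoff.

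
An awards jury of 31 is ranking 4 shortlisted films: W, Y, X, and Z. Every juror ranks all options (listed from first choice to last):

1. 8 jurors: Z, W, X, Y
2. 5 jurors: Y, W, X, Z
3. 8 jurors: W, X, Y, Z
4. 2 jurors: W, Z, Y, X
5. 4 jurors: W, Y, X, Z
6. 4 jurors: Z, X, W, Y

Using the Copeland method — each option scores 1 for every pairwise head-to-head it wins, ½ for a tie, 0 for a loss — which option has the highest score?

W

W: beats Y, X, and Z → score 3.
Y: beats Z; loses to W and X → score 1.
X: beats Y and Z; loses to W → score 2.
Z: loses to W, Y, and X → score 0.
W has the best pairwise record.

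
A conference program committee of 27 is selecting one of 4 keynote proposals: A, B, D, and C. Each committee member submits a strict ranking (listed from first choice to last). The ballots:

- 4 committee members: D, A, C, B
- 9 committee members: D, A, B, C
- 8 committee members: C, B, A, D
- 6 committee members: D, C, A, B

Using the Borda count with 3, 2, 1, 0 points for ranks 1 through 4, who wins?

A: 4·2 + 9·2 + 8·1 + 6·1 = 40
B: 4·0 + 9·1 + 8·2 + 6·0 = 25
D: 4·3 + 9·3 + 8·0 + 6·3 = 57
C: 4·1 + 9·0 + 8·3 + 6·2 = 40
D has the highest Borda score (57).

D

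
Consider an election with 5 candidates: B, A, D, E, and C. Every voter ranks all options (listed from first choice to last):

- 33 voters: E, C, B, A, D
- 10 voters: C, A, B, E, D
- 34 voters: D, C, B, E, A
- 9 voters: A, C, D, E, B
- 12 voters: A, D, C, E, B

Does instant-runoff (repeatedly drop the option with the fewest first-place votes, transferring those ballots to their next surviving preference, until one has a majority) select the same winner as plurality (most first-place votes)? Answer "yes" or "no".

Instant-runoff — R1 B 0, A 21, D 34, E 33, C 10 (B out); R2 A 21, D 34, E 33, C 10 (C out); R3 A 31, D 34, E 33 (A out); R4 D 55, E 43 (D winner). Winner: D.
Plurality — first-place votes: B 0, A 21, D 34, E 33, C 10. Winner: D.
The two methods agree.

yes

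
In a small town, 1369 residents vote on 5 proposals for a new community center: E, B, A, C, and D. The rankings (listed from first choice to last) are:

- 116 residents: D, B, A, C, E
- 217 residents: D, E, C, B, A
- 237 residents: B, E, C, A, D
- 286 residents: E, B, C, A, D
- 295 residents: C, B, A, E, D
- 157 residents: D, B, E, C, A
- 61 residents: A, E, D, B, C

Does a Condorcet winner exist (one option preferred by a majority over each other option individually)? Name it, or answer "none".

B

B vs E: 805–564 for B.
B vs A: 1308–61 for B.
B vs C: 857–512 for B.
B vs D: 818–551 for B.
B beats every other option head-to-head.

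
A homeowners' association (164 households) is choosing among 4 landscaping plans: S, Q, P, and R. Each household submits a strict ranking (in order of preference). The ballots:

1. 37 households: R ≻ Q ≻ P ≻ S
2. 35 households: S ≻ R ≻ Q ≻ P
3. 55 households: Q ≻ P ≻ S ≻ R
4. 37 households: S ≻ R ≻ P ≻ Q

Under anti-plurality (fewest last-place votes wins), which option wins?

Last-place votes: S 37, Q 37, P 35, R 55.
P is ranked last by the fewest voters, so P wins.

P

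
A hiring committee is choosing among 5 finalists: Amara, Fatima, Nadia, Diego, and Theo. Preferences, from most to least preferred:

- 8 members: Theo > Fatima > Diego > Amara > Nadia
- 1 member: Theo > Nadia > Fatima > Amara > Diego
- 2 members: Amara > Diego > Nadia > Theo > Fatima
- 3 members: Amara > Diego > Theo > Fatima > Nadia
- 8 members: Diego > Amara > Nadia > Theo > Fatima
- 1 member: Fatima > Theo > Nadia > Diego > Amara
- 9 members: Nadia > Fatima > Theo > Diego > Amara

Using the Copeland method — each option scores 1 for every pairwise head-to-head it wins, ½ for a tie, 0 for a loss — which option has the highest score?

Theo

Amara: beats Nadia; loses to Fatima, Diego, and Theo → score 1.
Fatima: beats Amara and Diego; loses to Nadia and Theo → score 2.
Nadia: beats Fatima and Theo; loses to Amara and Diego → score 2.
Diego: beats Amara and Nadia; loses to Fatima and Theo → score 2.
Theo: beats Amara, Fatima, and Diego; loses to Nadia → score 3.
Theo has the best pairwise record.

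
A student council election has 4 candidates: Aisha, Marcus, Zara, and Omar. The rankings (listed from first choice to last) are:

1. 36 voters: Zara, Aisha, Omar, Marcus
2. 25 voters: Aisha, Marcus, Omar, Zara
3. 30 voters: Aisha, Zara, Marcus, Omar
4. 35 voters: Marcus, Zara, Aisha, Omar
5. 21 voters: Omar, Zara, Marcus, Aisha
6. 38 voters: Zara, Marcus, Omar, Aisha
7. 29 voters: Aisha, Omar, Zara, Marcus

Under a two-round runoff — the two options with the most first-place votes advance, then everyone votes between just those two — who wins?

Zara

Round 1 first-place votes: Aisha 84, Marcus 35, Zara 74, Omar 21.
Aisha and Zara advance.
Runoff: Aisha is preferred to Zara by 84 voters; Zara by 130.
Zara wins the runoff.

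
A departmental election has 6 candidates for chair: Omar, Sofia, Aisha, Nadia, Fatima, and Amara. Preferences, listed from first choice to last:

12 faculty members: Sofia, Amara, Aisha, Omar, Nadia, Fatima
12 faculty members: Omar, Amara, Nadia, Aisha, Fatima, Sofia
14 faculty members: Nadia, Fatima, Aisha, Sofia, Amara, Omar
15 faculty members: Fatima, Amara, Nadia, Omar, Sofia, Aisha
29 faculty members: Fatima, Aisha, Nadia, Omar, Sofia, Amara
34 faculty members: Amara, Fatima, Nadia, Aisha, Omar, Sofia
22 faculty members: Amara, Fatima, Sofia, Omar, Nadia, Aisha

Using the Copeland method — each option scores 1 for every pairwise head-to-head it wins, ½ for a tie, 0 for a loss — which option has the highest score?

Omar: beats Sofia; loses to Aisha, Nadia, Fatima, and Amara → score 1.
Sofia: loses to Omar, Aisha, Nadia, Fatima, and Amara → score 0.
Aisha: beats Omar and Sofia; loses to Nadia, Fatima, and Amara → score 2.
Nadia: beats Omar, Sofia, and Aisha; loses to Fatima and Amara → score 3.
Fatima: beats Omar, Sofia, Aisha, and Nadia; loses to Amara → score 4.
Amara: beats Omar, Sofia, Aisha, Nadia, and Fatima → score 5.
Amara has the best pairwise record.

Amara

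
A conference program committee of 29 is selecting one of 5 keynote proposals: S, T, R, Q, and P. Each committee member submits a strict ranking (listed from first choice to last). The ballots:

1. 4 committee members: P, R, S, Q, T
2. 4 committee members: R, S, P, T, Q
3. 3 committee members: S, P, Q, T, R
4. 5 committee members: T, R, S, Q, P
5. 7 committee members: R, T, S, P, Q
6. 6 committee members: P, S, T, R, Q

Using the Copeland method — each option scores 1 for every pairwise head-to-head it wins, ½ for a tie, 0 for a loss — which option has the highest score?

S: beats T, Q, and P; loses to R → score 3.
T: beats Q; loses to S, R, and P → score 1.
R: beats S, T, Q, and P → score 4.
Q: loses to S, T, R, and P → score 0.
P: beats T and Q; loses to S and R → score 2.
R has the best pairwise record.

R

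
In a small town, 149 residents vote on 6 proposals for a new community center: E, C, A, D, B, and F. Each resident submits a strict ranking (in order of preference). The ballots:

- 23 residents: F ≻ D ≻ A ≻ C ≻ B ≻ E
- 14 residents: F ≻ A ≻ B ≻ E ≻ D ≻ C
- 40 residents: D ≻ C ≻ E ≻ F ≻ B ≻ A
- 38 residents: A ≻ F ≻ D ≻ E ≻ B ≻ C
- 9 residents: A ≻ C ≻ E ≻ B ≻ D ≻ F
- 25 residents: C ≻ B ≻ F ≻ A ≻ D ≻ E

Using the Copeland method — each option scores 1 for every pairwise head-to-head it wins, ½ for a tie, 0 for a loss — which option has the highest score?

F

E: beats B; loses to C, A, D, and F → score 1.
C: beats E and B; loses to A, D, and F → score 2.
A: beats E, C, D, and B; loses to F → score 4.
D: beats E, C, and B; loses to A and F → score 3.
B: loses to E, C, A, D, and F → score 0.
F: beats E, C, A, D, and B → score 5.
F has the best pairwise record.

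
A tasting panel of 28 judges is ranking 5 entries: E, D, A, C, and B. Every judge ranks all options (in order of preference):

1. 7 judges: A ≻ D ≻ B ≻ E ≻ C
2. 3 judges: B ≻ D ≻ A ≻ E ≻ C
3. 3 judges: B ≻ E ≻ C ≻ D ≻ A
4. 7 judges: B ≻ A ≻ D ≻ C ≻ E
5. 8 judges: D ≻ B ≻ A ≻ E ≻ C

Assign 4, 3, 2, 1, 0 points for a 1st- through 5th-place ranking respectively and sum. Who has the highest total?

B

E: 7·1 + 3·1 + 3·3 + 7·0 + 8·1 = 27
D: 7·3 + 3·3 + 3·1 + 7·2 + 8·4 = 79
A: 7·4 + 3·2 + 3·0 + 7·3 + 8·2 = 71
C: 7·0 + 3·0 + 3·2 + 7·1 + 8·0 = 13
B: 7·2 + 3·4 + 3·4 + 7·4 + 8·3 = 90
B has the highest Borda score (90).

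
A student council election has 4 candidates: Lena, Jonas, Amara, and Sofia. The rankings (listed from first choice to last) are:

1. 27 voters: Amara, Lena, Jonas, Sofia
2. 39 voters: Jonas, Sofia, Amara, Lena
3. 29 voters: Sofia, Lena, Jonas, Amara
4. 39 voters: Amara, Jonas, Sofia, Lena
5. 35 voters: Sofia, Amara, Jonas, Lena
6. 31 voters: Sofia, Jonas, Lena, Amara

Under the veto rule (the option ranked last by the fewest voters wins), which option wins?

Jonas

Last-place votes: Lena 113, Jonas 0, Amara 60, Sofia 27.
Jonas is ranked last by the fewest voters, so Jonas wins.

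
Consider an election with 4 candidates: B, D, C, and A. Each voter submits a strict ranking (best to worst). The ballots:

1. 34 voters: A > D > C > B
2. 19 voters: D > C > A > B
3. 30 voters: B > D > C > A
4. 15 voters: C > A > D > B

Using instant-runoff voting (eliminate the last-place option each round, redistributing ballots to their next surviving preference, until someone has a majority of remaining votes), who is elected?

Round 1: B 30, D 19, C 15, A 34. Eliminate C.
Round 2: B 30, D 19, A 49. Eliminate D.
Round 3: B 30, A 68. A has a majority.

A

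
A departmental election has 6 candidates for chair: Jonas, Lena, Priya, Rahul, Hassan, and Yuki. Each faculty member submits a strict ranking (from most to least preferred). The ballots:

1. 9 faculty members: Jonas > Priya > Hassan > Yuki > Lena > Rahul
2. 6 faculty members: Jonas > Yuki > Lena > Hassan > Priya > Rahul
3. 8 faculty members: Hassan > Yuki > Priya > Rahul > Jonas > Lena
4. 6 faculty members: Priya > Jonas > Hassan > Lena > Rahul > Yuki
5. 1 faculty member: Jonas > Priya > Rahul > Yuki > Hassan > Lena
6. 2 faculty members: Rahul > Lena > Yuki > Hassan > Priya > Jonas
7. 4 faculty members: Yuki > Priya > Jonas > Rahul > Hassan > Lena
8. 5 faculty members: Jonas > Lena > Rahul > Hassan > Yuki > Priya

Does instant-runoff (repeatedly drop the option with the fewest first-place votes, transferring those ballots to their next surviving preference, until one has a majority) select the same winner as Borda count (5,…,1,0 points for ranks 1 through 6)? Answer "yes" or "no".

yes

Instant-runoff — R1 Jonas 21, Lena 0, Priya 6, Rahul 2, Hassan 8, Yuki 4 (Jonas winner). Winner: Jonas.
Borda — scores: Jonas 149, Lena 67, Priya 118, Rahul 58, Hassan 116, Yuki 107. Winner: Jonas.
The two methods agree.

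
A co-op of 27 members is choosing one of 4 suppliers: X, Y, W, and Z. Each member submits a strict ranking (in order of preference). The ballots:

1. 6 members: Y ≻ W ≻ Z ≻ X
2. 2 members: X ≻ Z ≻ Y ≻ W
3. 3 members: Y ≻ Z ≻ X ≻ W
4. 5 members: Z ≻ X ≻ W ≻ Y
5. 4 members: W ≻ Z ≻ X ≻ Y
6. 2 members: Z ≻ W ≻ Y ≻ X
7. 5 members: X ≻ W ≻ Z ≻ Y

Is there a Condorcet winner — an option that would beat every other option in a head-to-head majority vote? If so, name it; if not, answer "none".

none

Checking pairwise contests:
Z beats X 20–7.
X beats Y 16–11.
X beats W 15–12.
W beats Z 15–12.
Every option loses at least one head-to-head, so there is no Condorcet winner.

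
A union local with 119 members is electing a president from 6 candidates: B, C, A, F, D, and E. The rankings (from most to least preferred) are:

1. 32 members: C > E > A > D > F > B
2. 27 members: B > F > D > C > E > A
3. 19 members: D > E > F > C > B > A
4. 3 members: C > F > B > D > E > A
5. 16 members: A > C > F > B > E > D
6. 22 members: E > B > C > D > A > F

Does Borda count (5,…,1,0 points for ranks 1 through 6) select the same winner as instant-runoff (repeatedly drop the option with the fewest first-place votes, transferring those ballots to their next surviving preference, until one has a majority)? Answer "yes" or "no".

Borda — scores: B 283, C 397, A 198, F 257, D 290, E 360. Winner: C.
Instant-runoff — R1 B 27, C 35, A 16, F 0, D 19, E 22 (F out); R2 B 27, C 35, A 16, D 19, E 22 (A out); R3 B 27, C 51, D 19, E 22 (D out); R4 B 27, C 51, E 41 (B out); R5 C 78, E 41 (C winner). Winner: C.
The two methods agree.

yes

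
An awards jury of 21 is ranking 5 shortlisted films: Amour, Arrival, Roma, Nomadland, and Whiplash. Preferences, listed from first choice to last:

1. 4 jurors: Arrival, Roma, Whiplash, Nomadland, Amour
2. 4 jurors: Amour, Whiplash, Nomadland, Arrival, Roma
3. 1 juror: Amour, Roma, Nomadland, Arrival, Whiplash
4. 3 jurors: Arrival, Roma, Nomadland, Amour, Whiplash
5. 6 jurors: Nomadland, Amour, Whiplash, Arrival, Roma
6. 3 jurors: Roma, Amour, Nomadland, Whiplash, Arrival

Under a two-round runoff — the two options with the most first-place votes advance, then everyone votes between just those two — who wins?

Nomadland

Round 1 first-place votes: Amour 5, Arrival 7, Roma 3, Nomadland 6, Whiplash 0.
Arrival and Nomadland advance.
Runoff: Arrival is preferred to Nomadland by 7 voters; Nomadland by 14.
Nomadland wins the runoff.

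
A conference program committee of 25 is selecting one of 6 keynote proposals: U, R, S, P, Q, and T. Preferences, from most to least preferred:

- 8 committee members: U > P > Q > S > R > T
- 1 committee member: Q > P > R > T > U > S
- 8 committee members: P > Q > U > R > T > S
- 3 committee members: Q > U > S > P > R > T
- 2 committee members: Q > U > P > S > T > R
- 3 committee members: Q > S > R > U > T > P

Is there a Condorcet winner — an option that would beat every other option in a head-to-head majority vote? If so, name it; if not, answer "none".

Checking pairwise contests:
Q beats U 17–8.
U beats R 21–4.
U beats S 22–3.
U beats P 16–9.
P beats Q 16–9.
U beats T 24–1.
Every option loses at least one head-to-head, so there is no Condorcet winner.

none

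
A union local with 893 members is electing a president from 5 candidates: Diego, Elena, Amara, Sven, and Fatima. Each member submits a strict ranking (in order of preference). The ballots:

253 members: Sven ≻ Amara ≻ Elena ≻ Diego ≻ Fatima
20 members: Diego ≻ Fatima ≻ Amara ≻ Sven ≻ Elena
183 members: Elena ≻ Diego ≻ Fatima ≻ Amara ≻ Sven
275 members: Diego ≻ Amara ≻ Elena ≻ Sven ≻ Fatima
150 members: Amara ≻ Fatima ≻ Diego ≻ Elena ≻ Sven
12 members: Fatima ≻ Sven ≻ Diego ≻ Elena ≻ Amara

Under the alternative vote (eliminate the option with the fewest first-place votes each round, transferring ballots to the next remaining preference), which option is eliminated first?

Fatima

Round 1: Diego 295, Elena 183, Amara 150, Sven 253, Fatima 12. Eliminate Fatima.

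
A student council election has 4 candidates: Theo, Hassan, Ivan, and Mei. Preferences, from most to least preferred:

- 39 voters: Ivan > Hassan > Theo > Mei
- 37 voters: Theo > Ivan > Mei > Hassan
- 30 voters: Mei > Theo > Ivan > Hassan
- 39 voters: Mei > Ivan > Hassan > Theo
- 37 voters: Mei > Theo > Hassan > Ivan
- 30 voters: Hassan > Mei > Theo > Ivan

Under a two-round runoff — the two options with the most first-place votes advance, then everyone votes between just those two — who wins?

Round 1 first-place votes: Theo 37, Hassan 30, Ivan 39, Mei 106.
Mei and Ivan advance.
Runoff: Mei is preferred to Ivan by 136 voters; Ivan by 76.
Mei wins the runoff.

Mei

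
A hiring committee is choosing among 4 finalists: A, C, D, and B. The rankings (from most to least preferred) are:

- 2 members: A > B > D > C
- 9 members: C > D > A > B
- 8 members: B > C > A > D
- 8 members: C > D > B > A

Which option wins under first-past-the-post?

C

First-place votes: A 2, C 17, D 0, B 8.
C has the most first-place votes.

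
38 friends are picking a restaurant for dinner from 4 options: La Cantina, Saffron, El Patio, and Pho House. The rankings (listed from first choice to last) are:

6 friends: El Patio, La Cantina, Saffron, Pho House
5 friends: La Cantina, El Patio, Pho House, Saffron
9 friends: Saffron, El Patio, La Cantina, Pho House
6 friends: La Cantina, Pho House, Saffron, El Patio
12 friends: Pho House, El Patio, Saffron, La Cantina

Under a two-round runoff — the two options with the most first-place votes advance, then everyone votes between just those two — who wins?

La Cantina

Round 1 first-place votes: La Cantina 11, Saffron 9, El Patio 6, Pho House 12.
Pho House and La Cantina advance.
Runoff: Pho House is preferred to La Cantina by 12 voters; La Cantina by 26.
La Cantina wins the runoff.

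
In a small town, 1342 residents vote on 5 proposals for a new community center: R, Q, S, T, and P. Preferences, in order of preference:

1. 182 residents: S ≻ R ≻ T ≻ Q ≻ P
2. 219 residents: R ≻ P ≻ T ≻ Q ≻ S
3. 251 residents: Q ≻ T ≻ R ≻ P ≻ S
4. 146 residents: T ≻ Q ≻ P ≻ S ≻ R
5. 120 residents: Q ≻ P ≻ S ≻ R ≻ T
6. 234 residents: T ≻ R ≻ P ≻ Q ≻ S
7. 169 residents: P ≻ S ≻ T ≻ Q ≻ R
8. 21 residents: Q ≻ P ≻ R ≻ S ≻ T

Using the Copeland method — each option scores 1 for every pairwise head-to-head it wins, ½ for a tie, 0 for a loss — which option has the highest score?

T

R: beats S and P; loses to Q and T → score 2.
Q: beats R, S, and P; loses to T → score 3.
S: loses to R, Q, T, and P → score 0.
T: beats R, Q, S, and P → score 4.
P: beats S; loses to R, Q, and T → score 1.
T has the best pairwise record.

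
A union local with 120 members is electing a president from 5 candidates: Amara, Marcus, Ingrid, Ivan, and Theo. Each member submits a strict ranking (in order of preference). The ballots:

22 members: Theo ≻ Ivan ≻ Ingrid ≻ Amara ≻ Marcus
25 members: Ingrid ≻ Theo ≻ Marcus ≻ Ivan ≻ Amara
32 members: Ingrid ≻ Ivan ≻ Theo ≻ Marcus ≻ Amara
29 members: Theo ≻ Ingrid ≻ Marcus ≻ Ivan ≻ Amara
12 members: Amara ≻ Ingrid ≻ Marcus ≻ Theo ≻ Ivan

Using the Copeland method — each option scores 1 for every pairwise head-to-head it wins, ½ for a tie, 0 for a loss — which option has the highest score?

Ingrid

Amara: loses to Marcus, Ingrid, Ivan, and Theo → score 0.
Marcus: beats Amara and Ivan; loses to Ingrid and Theo → score 2.
Ingrid: beats Amara, Marcus, Ivan, and Theo → score 4.
Ivan: beats Amara; loses to Marcus, Ingrid, and Theo → score 1.
Theo: beats Amara, Marcus, and Ivan; loses to Ingrid → score 3.
Ingrid has the best pairwise record.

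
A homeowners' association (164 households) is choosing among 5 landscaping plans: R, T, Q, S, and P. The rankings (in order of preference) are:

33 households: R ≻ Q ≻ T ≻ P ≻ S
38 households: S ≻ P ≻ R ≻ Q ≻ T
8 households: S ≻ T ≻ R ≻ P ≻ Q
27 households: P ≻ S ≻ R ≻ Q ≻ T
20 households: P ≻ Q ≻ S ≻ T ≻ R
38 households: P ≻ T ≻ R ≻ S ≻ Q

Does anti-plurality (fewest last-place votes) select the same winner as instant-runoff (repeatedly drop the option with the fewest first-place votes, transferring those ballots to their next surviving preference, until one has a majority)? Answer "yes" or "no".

yes

Anti-plurality — last-place votes: R 20, T 65, Q 46, S 33, P 0. Winner: P.
Instant-runoff — R1 R 33, T 0, Q 0, S 46, P 85 (P winner). Winner: P.
The two methods agree.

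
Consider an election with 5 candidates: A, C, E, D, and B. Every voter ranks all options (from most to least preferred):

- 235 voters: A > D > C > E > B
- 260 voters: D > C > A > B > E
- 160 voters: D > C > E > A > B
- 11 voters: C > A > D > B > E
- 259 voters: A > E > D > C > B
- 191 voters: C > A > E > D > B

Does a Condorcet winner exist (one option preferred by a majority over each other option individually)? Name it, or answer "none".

none

Checking pairwise contests:
C beats A 622–494.
D beats C 914–202.
A beats E 956–160.
A beats D 696–420.
A beats B 1116–0.
Every option loses at least one head-to-head, so there is no Condorcet winner.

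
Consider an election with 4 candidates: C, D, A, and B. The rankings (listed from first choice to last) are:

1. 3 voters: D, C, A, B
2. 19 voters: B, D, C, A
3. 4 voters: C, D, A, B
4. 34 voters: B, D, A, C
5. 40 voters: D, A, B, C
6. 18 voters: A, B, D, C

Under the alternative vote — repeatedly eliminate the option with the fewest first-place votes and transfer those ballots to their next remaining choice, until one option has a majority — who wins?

B

Round 1: C 4, D 43, A 18, B 53. Eliminate C.
Round 2: D 47, A 18, B 53. Eliminate A.
Round 3: D 47, B 71. B has a majority.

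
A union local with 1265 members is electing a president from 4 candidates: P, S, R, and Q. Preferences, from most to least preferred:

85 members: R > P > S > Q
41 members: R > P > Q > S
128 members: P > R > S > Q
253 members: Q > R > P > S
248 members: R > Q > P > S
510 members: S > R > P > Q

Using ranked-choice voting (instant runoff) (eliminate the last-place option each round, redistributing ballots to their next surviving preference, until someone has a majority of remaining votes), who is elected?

R

Round 1: P 128, S 510, R 374, Q 253. Eliminate P.
Round 2: S 510, R 502, Q 253. Eliminate Q.
Round 3: S 510, R 755. R has a majority.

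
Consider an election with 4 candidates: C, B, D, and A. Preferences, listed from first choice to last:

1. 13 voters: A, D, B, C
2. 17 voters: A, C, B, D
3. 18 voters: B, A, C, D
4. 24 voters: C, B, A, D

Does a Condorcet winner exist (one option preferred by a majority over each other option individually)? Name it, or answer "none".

Checking pairwise contests:
A beats C 48–24.
C beats B 41–31.
C beats D 59–13.
B beats A 42–30.
Every option loses at least one head-to-head, so there is no Condorcet winner.

none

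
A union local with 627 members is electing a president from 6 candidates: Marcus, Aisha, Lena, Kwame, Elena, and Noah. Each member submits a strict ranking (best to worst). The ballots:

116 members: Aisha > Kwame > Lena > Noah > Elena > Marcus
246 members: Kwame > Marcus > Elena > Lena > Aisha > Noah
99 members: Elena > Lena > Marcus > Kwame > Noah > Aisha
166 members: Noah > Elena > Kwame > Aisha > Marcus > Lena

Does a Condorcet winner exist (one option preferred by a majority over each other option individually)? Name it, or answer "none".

Kwame vs Marcus: 528–99 for Kwame.
Kwame vs Aisha: 511–116 for Kwame.
Kwame vs Lena: 528–99 for Kwame.
Kwame vs Elena: 362–265 for Kwame.
Kwame vs Noah: 461–166 for Kwame.
Kwame beats every other option head-to-head.

Kwame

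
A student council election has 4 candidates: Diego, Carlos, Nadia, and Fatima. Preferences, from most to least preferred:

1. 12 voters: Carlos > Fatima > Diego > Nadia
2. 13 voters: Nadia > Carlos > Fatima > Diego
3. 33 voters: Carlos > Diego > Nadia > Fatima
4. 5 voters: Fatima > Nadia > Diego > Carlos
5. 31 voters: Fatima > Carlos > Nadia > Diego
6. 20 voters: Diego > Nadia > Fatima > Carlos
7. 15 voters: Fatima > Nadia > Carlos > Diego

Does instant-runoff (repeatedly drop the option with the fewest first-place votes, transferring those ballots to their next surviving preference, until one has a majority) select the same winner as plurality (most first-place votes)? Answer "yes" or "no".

Instant-runoff — R1 Diego 20, Carlos 45, Nadia 13, Fatima 51 (Nadia out); R2 Diego 20, Carlos 58, Fatima 51 (Diego out); R3 Carlos 58, Fatima 71 (Fatima winner). Winner: Fatima.
Plurality — first-place votes: Diego 20, Carlos 45, Nadia 13, Fatima 51. Winner: Fatima.
The two methods agree.

yes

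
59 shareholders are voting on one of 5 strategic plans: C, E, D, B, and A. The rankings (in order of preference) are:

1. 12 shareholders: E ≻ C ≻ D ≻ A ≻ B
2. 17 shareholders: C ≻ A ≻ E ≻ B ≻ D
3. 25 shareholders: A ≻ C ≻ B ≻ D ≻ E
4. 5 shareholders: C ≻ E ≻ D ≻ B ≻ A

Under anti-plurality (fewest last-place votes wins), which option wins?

Last-place votes: C 0, E 25, D 17, B 12, A 5.
C is ranked last by the fewest voters, so C wins.

C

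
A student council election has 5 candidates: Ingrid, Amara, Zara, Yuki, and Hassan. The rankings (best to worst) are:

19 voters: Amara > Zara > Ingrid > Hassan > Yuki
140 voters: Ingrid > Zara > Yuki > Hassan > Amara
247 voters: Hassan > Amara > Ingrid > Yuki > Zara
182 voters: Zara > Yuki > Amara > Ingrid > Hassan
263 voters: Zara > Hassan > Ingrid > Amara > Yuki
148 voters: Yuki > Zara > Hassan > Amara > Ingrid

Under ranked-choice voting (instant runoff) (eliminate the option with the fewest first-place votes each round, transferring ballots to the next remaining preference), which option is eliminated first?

Round 1: Ingrid 140, Amara 19, Zara 445, Yuki 148, Hassan 247. Eliminate Amara.

Amara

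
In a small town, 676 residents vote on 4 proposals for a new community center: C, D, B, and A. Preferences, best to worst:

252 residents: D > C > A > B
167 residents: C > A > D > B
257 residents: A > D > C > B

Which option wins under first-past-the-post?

First-place votes: C 167, D 252, B 0, A 257.
A has the most first-place votes.

A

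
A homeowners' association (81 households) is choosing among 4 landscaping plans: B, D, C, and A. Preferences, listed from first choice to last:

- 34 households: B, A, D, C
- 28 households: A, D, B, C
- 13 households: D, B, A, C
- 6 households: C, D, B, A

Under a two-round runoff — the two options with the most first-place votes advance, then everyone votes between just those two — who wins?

B

Round 1 first-place votes: B 34, D 13, C 6, A 28.
B and A advance.
Runoff: B is preferred to A by 53 voters; A by 28.
B wins the runoff.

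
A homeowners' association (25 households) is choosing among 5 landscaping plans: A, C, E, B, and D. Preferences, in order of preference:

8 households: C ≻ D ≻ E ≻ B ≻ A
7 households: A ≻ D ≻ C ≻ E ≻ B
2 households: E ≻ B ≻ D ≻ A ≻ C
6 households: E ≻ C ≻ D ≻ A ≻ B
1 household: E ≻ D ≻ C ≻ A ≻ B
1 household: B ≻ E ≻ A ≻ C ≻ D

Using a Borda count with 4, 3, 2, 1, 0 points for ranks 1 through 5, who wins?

A: 8·0 + 7·4 + 2·1 + 6·1 + 1·1 + 1·2 = 39
C: 8·4 + 7·2 + 2·0 + 6·3 + 1·2 + 1·1 = 67
E: 8·2 + 7·1 + 2·4 + 6·4 + 1·4 + 1·3 = 62
B: 8·1 + 7·0 + 2·3 + 6·0 + 1·0 + 1·4 = 18
D: 8·3 + 7·3 + 2·2 + 6·2 + 1·3 + 1·0 = 64
C has the highest Borda score (67).

C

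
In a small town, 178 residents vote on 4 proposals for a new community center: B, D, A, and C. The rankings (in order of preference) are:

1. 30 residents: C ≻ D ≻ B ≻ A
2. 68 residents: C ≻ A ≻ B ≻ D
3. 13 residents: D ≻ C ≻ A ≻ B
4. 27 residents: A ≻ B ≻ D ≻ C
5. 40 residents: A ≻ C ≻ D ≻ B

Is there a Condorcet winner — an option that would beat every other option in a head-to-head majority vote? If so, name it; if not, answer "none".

C

C vs B: 151–27 for C.
C vs D: 138–40 for C.
C vs A: 111–67 for C.
C beats every other option head-to-head.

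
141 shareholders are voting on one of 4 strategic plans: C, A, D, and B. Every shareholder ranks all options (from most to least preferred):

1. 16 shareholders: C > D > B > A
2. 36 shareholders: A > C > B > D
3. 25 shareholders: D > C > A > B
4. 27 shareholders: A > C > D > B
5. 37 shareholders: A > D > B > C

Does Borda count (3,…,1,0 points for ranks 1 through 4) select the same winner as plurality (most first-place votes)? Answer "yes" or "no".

yes

Borda — scores: C 224, A 325, D 208, B 89. Winner: A.
Plurality — first-place votes: C 16, A 100, D 25, B 0. Winner: A.
The two methods agree.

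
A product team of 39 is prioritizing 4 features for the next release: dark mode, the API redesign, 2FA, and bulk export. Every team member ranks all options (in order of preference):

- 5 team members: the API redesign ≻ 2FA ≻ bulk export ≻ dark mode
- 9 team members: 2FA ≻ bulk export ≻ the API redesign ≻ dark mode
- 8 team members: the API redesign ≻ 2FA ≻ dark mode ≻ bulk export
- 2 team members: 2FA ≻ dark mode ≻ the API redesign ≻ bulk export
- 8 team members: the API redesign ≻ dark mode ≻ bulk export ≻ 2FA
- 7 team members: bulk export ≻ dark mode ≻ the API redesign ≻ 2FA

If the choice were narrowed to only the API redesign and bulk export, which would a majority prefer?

the API redesign

Voters preferring the API redesign to bulk export: 23; preferring bulk export to the API redesign: 16.
the API redesign wins the head-to-head.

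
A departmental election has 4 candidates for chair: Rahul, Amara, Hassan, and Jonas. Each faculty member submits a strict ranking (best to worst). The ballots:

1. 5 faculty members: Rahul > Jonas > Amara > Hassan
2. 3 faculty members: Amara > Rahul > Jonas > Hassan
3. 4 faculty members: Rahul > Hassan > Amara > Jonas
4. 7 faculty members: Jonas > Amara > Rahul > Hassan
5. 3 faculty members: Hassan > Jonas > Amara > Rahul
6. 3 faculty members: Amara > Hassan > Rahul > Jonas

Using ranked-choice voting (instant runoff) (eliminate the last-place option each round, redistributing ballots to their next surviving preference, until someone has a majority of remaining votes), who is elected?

Round 1: Rahul 9, Amara 6, Hassan 3, Jonas 7. Eliminate Hassan.
Round 2: Rahul 9, Amara 6, Jonas 10. Eliminate Amara.
Round 3: Rahul 15, Jonas 10. Rahul has a majority.

Rahul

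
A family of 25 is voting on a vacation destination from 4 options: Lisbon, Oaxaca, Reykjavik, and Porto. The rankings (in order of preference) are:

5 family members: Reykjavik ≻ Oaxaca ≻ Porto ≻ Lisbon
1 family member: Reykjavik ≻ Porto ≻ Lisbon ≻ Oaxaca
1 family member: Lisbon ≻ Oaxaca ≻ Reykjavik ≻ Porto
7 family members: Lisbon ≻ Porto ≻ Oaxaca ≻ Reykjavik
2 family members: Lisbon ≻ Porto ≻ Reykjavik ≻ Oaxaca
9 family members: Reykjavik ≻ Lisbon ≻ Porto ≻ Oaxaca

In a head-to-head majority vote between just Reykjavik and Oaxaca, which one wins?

Reykjavik

Voters preferring Reykjavik to Oaxaca: 17; preferring Oaxaca to Reykjavik: 8.
Reykjavik wins the head-to-head.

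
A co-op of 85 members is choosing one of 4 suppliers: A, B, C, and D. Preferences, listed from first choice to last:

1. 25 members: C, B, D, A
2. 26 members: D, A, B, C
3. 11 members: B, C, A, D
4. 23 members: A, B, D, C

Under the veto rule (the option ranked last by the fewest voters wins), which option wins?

Last-place votes: A 25, B 0, C 49, D 11.
B is ranked last by the fewest voters, so B wins.

B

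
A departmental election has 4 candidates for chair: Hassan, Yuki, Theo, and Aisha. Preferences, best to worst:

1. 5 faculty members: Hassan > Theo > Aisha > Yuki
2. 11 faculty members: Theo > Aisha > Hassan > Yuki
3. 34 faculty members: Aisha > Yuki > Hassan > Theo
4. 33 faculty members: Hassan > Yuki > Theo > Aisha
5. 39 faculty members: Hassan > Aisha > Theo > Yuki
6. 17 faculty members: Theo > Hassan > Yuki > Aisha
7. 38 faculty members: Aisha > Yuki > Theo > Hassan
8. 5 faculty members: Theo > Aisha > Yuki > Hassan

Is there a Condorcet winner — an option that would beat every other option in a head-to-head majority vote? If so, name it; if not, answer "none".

Hassan vs Yuki: 105–77 for Hassan.
Hassan vs Theo: 111–71 for Hassan.
Hassan vs Aisha: 94–88 for Hassan.
Hassan beats every other option head-to-head.

Hassan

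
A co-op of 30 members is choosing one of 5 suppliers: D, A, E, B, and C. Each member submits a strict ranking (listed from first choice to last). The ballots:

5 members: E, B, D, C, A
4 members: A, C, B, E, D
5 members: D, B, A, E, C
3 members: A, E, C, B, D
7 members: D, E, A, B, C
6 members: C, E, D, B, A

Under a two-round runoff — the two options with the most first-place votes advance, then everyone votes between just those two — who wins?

D

Round 1 first-place votes: D 12, A 7, E 5, B 0, C 6.
D and A advance.
Runoff: D is preferred to A by 23 voters; A by 7.
D wins the runoff.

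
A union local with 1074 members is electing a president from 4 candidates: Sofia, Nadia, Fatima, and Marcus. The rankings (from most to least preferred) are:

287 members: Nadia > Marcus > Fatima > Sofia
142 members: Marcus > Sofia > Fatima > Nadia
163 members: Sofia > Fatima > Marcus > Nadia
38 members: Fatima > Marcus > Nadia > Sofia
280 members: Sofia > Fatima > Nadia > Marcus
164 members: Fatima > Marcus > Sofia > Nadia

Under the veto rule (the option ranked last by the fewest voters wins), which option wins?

Fatima

Last-place votes: Sofia 325, Nadia 469, Fatima 0, Marcus 280.
Fatima is ranked last by the fewest voters, so Fatima wins.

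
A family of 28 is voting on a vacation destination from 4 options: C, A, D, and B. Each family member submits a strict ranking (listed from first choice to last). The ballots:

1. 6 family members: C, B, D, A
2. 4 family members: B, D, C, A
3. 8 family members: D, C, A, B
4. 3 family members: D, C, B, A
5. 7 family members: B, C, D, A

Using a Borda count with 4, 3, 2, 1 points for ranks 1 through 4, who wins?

C: 6·4 + 4·2 + 8·3 + 3·3 + 7·3 = 86
A: 6·1 + 4·1 + 8·2 + 3·1 + 7·1 = 36
D: 6·2 + 4·3 + 8·4 + 3·4 + 7·2 = 82
B: 6·3 + 4·4 + 8·1 + 3·2 + 7·4 = 76
C has the highest Borda score (86).

C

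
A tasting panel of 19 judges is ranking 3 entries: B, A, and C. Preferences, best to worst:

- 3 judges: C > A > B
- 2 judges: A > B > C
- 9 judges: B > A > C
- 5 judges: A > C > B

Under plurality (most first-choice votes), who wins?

B

First-place votes: B 9, A 7, C 3.
B has the most first-place votes.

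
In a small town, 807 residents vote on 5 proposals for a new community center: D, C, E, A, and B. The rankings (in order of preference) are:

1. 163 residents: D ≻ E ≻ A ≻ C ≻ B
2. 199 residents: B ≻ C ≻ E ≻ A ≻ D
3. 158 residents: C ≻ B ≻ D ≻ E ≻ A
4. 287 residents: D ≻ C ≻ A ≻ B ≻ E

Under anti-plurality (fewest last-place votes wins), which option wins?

Last-place votes: D 199, C 0, E 287, A 158, B 163.
C is ranked last by the fewest voters, so C wins.

C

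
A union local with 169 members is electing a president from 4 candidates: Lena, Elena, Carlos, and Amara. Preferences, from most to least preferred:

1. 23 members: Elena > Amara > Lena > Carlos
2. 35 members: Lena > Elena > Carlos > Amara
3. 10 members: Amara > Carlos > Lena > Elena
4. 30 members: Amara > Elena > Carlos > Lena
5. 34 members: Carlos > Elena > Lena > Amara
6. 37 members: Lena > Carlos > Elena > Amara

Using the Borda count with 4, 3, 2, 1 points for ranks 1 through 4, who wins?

Lena: 23·2 + 35·4 + 10·2 + 30·1 + 34·2 + 37·4 = 452
Elena: 23·4 + 35·3 + 10·1 + 30·3 + 34·3 + 37·2 = 473
Carlos: 23·1 + 35·2 + 10·3 + 30·2 + 34·4 + 37·3 = 430
Amara: 23·3 + 35·1 + 10·4 + 30·4 + 34·1 + 37·1 = 335
Elena has the highest Borda score (473).

Elena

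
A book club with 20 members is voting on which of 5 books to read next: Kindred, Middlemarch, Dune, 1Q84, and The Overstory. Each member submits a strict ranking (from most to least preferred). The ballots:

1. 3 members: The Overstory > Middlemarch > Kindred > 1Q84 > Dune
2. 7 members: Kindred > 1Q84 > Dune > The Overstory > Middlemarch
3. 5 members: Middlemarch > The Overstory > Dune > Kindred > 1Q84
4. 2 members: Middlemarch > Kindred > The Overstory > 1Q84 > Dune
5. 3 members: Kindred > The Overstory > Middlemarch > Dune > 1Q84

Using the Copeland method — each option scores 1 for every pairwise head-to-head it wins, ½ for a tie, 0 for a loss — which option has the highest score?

Kindred

Kindred: beats Dune, 1Q84, and The Overstory; ties Middlemarch → score 3.5.
Middlemarch: beats Dune and 1Q84; ties Kindred; loses to The Overstory → score 2.5.
Dune: loses to Kindred, Middlemarch, 1Q84, and The Overstory → score 0.
1Q84: beats Dune; loses to Kindred, Middlemarch, and The Overstory → score 1.
The Overstory: beats Middlemarch, Dune, and 1Q84; loses to Kindred → score 3.
Kindred has the best pairwise record.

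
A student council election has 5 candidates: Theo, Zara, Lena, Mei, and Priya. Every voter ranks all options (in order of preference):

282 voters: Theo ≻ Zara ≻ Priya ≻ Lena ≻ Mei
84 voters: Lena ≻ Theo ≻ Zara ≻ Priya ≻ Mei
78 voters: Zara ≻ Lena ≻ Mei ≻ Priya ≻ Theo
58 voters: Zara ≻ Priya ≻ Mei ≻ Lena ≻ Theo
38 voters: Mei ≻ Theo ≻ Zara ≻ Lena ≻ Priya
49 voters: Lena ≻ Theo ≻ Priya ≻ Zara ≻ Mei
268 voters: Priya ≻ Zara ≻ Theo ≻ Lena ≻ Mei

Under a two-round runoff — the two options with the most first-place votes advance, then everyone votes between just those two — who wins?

Theo

Round 1 first-place votes: Theo 282, Zara 136, Lena 133, Mei 38, Priya 268.
Theo and Priya advance.
Runoff: Theo is preferred to Priya by 453 voters; Priya by 404.
Theo wins the runoff.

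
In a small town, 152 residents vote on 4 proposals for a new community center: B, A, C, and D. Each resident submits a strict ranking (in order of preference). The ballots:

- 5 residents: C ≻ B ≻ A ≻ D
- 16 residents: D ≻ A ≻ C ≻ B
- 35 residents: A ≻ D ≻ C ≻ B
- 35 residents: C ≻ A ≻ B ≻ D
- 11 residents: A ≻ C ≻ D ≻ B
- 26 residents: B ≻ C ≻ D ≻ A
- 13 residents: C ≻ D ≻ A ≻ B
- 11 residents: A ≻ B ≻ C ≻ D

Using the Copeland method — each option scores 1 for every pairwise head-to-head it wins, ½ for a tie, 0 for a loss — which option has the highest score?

C

B: beats D; loses to A and C → score 1.
A: beats B and D; loses to C → score 2.
C: beats B, A, and D → score 3.
D: loses to B, A, and C → score 0.
C has the best pairwise record.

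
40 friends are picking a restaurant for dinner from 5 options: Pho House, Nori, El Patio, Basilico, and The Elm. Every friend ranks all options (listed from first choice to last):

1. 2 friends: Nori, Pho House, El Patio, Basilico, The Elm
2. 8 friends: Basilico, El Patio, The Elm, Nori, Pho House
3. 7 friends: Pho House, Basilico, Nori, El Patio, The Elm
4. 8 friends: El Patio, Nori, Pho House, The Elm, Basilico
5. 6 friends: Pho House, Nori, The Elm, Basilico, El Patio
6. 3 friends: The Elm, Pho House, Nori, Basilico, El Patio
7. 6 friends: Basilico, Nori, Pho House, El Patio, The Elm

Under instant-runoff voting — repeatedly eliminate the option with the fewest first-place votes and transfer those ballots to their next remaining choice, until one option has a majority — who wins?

Round 1: Pho House 13, Nori 2, El Patio 8, Basilico 14, The Elm 3. Eliminate Nori.
Round 2: Pho House 15, El Patio 8, Basilico 14, The Elm 3. Eliminate The Elm.
Round 3: Pho House 18, El Patio 8, Basilico 14. Eliminate El Patio.
Round 4: Pho House 26, Basilico 14. Pho House has a majority.

Pho House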